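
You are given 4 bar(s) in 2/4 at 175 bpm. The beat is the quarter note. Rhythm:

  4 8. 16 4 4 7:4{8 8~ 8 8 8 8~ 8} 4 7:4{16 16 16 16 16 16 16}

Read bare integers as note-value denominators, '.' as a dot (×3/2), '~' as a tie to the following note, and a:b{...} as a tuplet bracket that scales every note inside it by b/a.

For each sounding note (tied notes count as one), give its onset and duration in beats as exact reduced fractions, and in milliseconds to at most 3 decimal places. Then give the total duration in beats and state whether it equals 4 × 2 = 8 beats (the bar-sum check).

1) 0.0ms=0b +342.857ms=1b
2) 342.857ms=1b +257.143ms=3/4b
3) 600.0ms=7/4b +85.714ms=1/4b
4) 685.714ms=2b +342.857ms=1b
5) 1028.571ms=3b +342.857ms=1b
6) 1371.429ms=4b +97.959ms=2/7b
7) 1469.388ms=30/7b +195.918ms=4/7b
8) 1665.306ms=34/7b +97.959ms=2/7b
9) 1763.265ms=36/7b +97.959ms=2/7b
10) 1861.224ms=38/7b +195.918ms=4/7b
11) 2057.143ms=6b +342.857ms=1b
12) 2400.0ms=7b +48.98ms=1/7b
13) 2448.98ms=50/7b +48.98ms=1/7b
14) 2497.959ms=51/7b +48.98ms=1/7b
15) 2546.939ms=52/7b +48.98ms=1/7b
16) 2595.918ms=53/7b +48.98ms=1/7b
17) 2644.898ms=54/7b +48.98ms=1/7b
18) 2693.878ms=55/7b +48.98ms=1/7b
Σ=8b of 8 (175bpm 2/4) — PASS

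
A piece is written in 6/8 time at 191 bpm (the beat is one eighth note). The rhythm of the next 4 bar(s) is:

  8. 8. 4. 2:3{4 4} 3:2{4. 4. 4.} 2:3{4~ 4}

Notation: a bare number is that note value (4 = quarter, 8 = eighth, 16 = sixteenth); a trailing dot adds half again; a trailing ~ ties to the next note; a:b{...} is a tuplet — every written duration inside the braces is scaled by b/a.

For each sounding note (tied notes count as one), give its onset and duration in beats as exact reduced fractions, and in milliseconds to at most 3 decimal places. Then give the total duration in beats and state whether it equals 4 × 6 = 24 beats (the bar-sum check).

1) 0.0ms=0b +471.204ms=3/2b
2) 471.204ms=3/2b +471.204ms=3/2b
3) 942.408ms=3b +942.408ms=3b
4) 1884.817ms=6b +942.408ms=3b
5) 2827.225ms=9b +942.408ms=3b
6) 3769.634ms=12b +628.272ms=2b
7) 4397.906ms=14b +628.272ms=2b
8) 5026.178ms=16b +628.272ms=2b
9) 5654.45ms=18b +1884.817ms=6b
Σ=24b of 24 (191bpm 6/8) — PASS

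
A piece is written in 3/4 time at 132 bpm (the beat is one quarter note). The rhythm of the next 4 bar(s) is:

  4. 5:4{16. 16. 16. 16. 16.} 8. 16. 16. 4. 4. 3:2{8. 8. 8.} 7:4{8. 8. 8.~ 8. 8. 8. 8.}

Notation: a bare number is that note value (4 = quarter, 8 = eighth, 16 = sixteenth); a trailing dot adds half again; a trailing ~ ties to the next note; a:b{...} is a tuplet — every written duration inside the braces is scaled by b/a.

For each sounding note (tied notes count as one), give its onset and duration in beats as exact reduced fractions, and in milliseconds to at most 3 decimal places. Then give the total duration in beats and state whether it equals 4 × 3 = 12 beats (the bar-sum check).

1) 0.0ms=0b +681.818ms=3/2b
2) 681.818ms=3/2b +136.364ms=3/10b
3) 818.182ms=9/5b +136.364ms=3/10b
4) 954.545ms=21/10b +136.364ms=3/10b
5) 1090.909ms=12/5b +136.364ms=3/10b
6) 1227.273ms=27/10b +136.364ms=3/10b
7) 1363.636ms=3b +340.909ms=3/4b
8) 1704.545ms=15/4b +170.455ms=3/8b
9) 1875.0ms=33/8b +170.455ms=3/8b
10) 2045.455ms=9/2b +681.818ms=3/2b
11) 2727.273ms=6b +681.818ms=3/2b
12) 3409.091ms=15/2b +227.273ms=1/2b
13) 3636.364ms=8b +227.273ms=1/2b
14) 3863.636ms=17/2b +227.273ms=1/2b
15) 4090.909ms=9b +194.805ms=3/7b
16) 4285.714ms=66/7b +194.805ms=3/7b
17) 4480.519ms=69/7b +389.61ms=6/7b
18) 4870.13ms=75/7b +194.805ms=3/7b
19) 5064.935ms=78/7b +194.805ms=3/7b
20) 5259.74ms=81/7b +194.805ms=3/7b
Σ=12b of 12 (132bpm 3/4) — PASS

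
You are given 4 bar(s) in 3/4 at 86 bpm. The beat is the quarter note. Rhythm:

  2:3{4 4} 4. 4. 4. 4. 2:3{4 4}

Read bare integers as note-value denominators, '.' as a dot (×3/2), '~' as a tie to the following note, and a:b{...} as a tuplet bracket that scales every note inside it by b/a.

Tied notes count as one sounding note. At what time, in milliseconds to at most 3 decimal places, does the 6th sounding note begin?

1. 0.0ms @ 0 + 1046.512ms (3/2)
2. 1046.512ms @ 3/2 + 1046.512ms (3/2)
3. 2093.023ms @ 3 + 1046.512ms (3/2)
4. 3139.535ms @ 9/2 + 1046.512ms (3/2)
5. 4186.047ms @ 6 + 1046.512ms (3/2)
6. 5232.558ms @ 15/2 + 1046.512ms (3/2)
7. 6279.07ms @ 9 + 1046.512ms (3/2)
8. 7325.581ms @ 21/2 + 1046.512ms (3/2)

note 6 onset = 15/2b = 5232.558ms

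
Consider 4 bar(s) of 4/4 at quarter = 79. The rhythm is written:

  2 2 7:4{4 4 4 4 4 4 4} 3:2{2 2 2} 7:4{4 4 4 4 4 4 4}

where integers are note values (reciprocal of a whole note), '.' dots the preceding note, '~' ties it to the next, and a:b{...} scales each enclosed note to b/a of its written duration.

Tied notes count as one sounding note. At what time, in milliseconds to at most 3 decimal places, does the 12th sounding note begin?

1. 0.0ms @ 0 + 1518.987ms (2)
2. 1518.987ms @ 2 + 1518.987ms (2)
3. 3037.975ms @ 4 + 433.996ms (4/7)
4. 3471.971ms @ 32/7 + 433.996ms (4/7)
5. 3905.967ms @ 36/7 + 433.996ms (4/7)
6. 4339.964ms @ 40/7 + 433.996ms (4/7)
7. 4773.96ms @ 44/7 + 433.996ms (4/7)
8. 5207.957ms @ 48/7 + 433.996ms (4/7)
9. 5641.953ms @ 52/7 + 433.996ms (4/7)
10. 6075.949ms @ 8 + 1012.658ms (4/3)
11. 7088.608ms @ 28/3 + 1012.658ms (4/3)
12. 8101.266ms @ 32/3 + 1012.658ms (4/3)
13. 9113.924ms @ 12 + 433.996ms (4/7)
14. 9547.92ms @ 88/7 + 433.996ms (4/7)
15. 9981.917ms @ 92/7 + 433.996ms (4/7)
16. 10415.913ms @ 96/7 + 433.996ms (4/7)
17. 10849.91ms @ 100/7 + 433.996ms (4/7)
18. 11283.906ms @ 104/7 + 433.996ms (4/7)
19. 11717.902ms @ 108/7 + 433.996ms (4/7)

note 12 onset = 32/3b = 8101.266ms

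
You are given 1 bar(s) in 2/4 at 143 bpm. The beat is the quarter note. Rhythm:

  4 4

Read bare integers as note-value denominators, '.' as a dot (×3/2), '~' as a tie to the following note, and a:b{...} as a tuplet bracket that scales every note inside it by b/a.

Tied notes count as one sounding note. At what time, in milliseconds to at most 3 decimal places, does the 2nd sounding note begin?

1. 0.0ms @ 0 + 419.58ms (1)
2. 419.58ms @ 1 + 419.58ms (1)

note 2 onset = 1b = 419.58ms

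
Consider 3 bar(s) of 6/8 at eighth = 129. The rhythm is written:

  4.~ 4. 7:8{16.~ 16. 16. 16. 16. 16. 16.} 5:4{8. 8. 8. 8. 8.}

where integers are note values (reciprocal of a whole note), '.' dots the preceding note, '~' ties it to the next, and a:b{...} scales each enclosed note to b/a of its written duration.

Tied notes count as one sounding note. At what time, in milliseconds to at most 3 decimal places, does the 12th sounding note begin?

note 12 onset = 84/5b = 7813.953ms

1. 0.0ms @ 0 + 2790.698ms (6)
2. 2790.698ms @ 6 + 797.342ms (12/7)
3. 3588.04ms @ 54/7 + 398.671ms (6/7)
4. 3986.711ms @ 60/7 + 398.671ms (6/7)
5. 4385.382ms @ 66/7 + 398.671ms (6/7)
6. 4784.053ms @ 72/7 + 398.671ms (6/7)
7. 5182.724ms @ 78/7 + 398.671ms (6/7)
8. 5581.395ms @ 12 + 558.14ms (6/5)
9. 6139.535ms @ 66/5 + 558.14ms (6/5)
10. 6697.674ms @ 72/5 + 558.14ms (6/5)
11. 7255.814ms @ 78/5 + 558.14ms (6/5)
12. 7813.953ms @ 84/5 + 558.14ms (6/5)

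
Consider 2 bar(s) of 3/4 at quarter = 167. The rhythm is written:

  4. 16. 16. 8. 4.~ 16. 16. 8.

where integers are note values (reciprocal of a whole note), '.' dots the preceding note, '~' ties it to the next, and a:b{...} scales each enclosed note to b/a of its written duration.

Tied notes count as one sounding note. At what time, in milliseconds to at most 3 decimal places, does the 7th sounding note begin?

1. 0.0ms @ 0 + 538.922ms (3/2)
2. 538.922ms @ 3/2 + 134.731ms (3/8)
3. 673.653ms @ 15/8 + 134.731ms (3/8)
4. 808.383ms @ 9/4 + 269.461ms (3/4)
5. 1077.844ms @ 3 + 673.653ms (15/8)
6. 1751.497ms @ 39/8 + 134.731ms (3/8)
7. 1886.228ms @ 21/4 + 269.461ms (3/4)

note 7 onset = 21/4b = 1886.228ms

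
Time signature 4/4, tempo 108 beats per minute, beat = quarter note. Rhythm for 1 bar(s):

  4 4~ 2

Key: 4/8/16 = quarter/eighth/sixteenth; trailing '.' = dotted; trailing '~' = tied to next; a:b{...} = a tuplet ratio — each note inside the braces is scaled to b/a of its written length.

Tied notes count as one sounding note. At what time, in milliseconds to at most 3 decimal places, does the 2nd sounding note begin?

1. 0.0ms @ 0 + 555.556ms (1)
2. 555.556ms @ 1 + 1666.667ms (3)

note 2 onset = 1b = 555.556ms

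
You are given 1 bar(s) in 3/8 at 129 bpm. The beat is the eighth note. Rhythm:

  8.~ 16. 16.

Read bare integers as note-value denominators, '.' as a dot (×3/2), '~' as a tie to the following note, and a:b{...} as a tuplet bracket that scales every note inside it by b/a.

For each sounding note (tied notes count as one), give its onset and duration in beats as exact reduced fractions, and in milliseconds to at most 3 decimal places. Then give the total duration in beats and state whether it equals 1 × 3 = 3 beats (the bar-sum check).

1) 0.0ms=0b +1046.512ms=9/4b
2) 1046.512ms=9/4b +348.837ms=3/4b
Σ=3b of 3 (129bpm 3/8) — PASS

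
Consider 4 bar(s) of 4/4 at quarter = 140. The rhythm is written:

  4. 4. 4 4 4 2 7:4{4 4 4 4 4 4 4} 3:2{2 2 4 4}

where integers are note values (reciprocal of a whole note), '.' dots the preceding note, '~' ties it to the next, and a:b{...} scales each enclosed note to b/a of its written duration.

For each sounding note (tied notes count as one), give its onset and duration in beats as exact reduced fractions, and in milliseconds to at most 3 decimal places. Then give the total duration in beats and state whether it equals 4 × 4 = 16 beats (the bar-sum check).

1) 0.0ms=0b +642.857ms=3/2b
2) 642.857ms=3/2b +642.857ms=3/2b
3) 1285.714ms=3b +428.571ms=1b
4) 1714.286ms=4b +428.571ms=1b
5) 2142.857ms=5b +428.571ms=1b
6) 2571.429ms=6b +857.143ms=2b
7) 3428.571ms=8b +244.898ms=4/7b
8) 3673.469ms=60/7b +244.898ms=4/7b
9) 3918.367ms=64/7b +244.898ms=4/7b
10) 4163.265ms=68/7b +244.898ms=4/7b
11) 4408.163ms=72/7b +244.898ms=4/7b
12) 4653.061ms=76/7b +244.898ms=4/7b
13) 4897.959ms=80/7b +244.898ms=4/7b
14) 5142.857ms=12b +571.429ms=4/3b
15) 5714.286ms=40/3b +571.429ms=4/3b
16) 6285.714ms=44/3b +285.714ms=2/3b
17) 6571.429ms=46/3b +285.714ms=2/3b
Σ=16b of 16 (140bpm 4/4) — PASS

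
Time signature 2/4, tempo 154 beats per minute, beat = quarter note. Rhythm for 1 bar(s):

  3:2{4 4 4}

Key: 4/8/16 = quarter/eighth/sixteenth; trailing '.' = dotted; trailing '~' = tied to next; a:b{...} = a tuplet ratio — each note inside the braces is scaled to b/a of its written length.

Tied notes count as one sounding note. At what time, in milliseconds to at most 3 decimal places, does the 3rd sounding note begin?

1. 0.0ms @ 0 + 259.74ms (2/3)
2. 259.74ms @ 2/3 + 259.74ms (2/3)
3. 519.481ms @ 4/3 + 259.74ms (2/3)

note 3 onset = 4/3b = 519.481ms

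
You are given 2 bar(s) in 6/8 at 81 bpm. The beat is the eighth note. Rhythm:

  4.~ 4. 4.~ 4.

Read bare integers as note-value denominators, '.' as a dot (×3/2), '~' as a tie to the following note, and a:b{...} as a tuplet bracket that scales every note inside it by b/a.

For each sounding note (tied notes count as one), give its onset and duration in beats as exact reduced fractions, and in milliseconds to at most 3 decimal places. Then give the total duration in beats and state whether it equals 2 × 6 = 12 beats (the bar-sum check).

1) 0.0ms=0b +4444.444ms=6b
2) 4444.444ms=6b +4444.444ms=6b
Σ=12b of 12 (81bpm 6/8) — PASS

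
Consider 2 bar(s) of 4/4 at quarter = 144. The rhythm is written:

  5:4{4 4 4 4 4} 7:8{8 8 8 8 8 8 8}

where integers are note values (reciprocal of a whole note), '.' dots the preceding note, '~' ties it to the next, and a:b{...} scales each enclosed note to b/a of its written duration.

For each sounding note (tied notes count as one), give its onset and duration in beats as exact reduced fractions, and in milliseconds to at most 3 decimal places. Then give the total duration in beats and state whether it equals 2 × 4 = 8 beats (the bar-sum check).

1) 0.0ms=0b +333.333ms=4/5b
2) 333.333ms=4/5b +333.333ms=4/5b
3) 666.667ms=8/5b +333.333ms=4/5b
4) 1000.0ms=12/5b +333.333ms=4/5b
5) 1333.333ms=16/5b +333.333ms=4/5b
6) 1666.667ms=4b +238.095ms=4/7b
7) 1904.762ms=32/7b +238.095ms=4/7b
8) 2142.857ms=36/7b +238.095ms=4/7b
9) 2380.952ms=40/7b +238.095ms=4/7b
10) 2619.048ms=44/7b +238.095ms=4/7b
11) 2857.143ms=48/7b +238.095ms=4/7b
12) 3095.238ms=52/7b +238.095ms=4/7b
Σ=8b of 8 (144bpm 4/4) — PASS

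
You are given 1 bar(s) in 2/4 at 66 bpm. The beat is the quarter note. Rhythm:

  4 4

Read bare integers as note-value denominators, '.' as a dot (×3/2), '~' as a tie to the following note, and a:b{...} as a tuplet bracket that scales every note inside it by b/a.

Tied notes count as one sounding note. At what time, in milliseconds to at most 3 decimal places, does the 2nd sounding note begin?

1. 0.0ms @ 0 + 909.091ms (1)
2. 909.091ms @ 1 + 909.091ms (1)

note 2 onset = 1b = 909.091ms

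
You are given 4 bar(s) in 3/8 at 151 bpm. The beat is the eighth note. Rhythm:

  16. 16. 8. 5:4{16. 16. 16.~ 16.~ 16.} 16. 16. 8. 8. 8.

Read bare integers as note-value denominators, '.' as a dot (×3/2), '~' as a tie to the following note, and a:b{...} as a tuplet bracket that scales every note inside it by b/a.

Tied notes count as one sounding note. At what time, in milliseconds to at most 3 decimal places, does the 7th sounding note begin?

1. 0.0ms @ 0 + 298.013ms (3/4)
2. 298.013ms @ 3/4 + 298.013ms (3/4)
3. 596.026ms @ 3/2 + 596.026ms (3/2)
4. 1192.053ms @ 3 + 238.411ms (3/5)
5. 1430.464ms @ 18/5 + 238.411ms (3/5)
6. 1668.874ms @ 21/5 + 715.232ms (9/5)
7. 2384.106ms @ 6 + 298.013ms (3/4)
8. 2682.119ms @ 27/4 + 298.013ms (3/4)
9. 2980.132ms @ 15/2 + 596.026ms (3/2)
10. 3576.159ms @ 9 + 596.026ms (3/2)
11. 4172.185ms @ 21/2 + 596.026ms (3/2)

note 7 onset = 6b = 2384.106ms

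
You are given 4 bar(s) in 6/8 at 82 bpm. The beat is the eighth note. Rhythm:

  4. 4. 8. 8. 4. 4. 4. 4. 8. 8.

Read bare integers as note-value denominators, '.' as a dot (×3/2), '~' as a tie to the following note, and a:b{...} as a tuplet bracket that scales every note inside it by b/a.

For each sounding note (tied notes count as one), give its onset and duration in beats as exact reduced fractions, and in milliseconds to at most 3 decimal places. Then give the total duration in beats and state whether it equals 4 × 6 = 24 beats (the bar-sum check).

1) 0.0ms=0b +2195.122ms=3b
2) 2195.122ms=3b +2195.122ms=3b
3) 4390.244ms=6b +1097.561ms=3/2b
4) 5487.805ms=15/2b +1097.561ms=3/2b
5) 6585.366ms=9b +2195.122ms=3b
6) 8780.488ms=12b +2195.122ms=3b
7) 10975.61ms=15b +2195.122ms=3b
8) 13170.732ms=18b +2195.122ms=3b
9) 15365.854ms=21b +1097.561ms=3/2b
10) 16463.415ms=45/2b +1097.561ms=3/2b
Σ=24b of 24 (82bpm 6/8) — PASS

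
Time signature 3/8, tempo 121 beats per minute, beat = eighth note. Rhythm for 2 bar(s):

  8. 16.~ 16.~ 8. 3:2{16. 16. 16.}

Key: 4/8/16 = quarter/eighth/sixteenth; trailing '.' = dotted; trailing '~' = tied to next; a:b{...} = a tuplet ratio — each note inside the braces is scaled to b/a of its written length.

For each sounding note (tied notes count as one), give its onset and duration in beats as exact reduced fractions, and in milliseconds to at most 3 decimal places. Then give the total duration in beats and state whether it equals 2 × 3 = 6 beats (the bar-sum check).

1) 0.0ms=0b +743.802ms=3/2b
2) 743.802ms=3/2b +1487.603ms=3b
3) 2231.405ms=9/2b +247.934ms=1/2b
4) 2479.339ms=5b +247.934ms=1/2b
5) 2727.273ms=11/2b +247.934ms=1/2b
Σ=6b of 6 (121bpm 3/8) — PASS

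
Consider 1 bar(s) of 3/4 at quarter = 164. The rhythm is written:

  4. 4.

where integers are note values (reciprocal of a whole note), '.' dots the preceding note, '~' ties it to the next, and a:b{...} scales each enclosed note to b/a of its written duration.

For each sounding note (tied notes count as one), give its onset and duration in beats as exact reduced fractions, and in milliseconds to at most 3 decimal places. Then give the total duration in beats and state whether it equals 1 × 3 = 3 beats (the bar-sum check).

1) 0.0ms=0b +548.78ms=3/2b
2) 548.78ms=3/2b +548.78ms=3/2b
Σ=3b of 3 (164bpm 3/4) — PASS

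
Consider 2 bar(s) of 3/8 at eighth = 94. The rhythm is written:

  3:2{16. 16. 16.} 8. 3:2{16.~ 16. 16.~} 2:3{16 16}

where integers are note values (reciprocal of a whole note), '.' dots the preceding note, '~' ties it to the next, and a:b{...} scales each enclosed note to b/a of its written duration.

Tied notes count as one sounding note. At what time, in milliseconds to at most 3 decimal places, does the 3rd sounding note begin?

note 3 onset = 1b = 638.298ms

1. 0.0ms @ 0 + 319.149ms (1/2)
2. 319.149ms @ 1/2 + 319.149ms (1/2)
3. 638.298ms @ 1 + 319.149ms (1/2)
4. 957.447ms @ 3/2 + 957.447ms (3/2)
5. 1914.894ms @ 3 + 638.298ms (1)
6. 2553.191ms @ 4 + 797.872ms (5/4)
7. 3351.064ms @ 21/4 + 478.723ms (3/4)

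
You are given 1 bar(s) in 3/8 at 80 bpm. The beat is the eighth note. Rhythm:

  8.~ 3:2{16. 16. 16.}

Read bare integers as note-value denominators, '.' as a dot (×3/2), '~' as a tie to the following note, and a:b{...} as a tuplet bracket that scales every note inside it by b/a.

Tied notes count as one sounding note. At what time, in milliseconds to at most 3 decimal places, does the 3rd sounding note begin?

note 3 onset = 5/2b = 1875.0ms

1. 0.0ms @ 0 + 1500.0ms (2)
2. 1500.0ms @ 2 + 375.0ms (1/2)
3. 1875.0ms @ 5/2 + 375.0ms (1/2)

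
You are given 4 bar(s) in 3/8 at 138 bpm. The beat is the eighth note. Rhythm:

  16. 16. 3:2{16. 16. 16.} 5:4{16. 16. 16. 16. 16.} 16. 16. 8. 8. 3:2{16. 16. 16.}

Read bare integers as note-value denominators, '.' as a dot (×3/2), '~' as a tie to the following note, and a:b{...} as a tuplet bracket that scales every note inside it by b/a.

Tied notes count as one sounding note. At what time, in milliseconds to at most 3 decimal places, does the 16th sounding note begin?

1. 0.0ms @ 0 + 326.087ms (3/4)
2. 326.087ms @ 3/4 + 326.087ms (3/4)
3. 652.174ms @ 3/2 + 217.391ms (1/2)
4. 869.565ms @ 2 + 217.391ms (1/2)
5. 1086.957ms @ 5/2 + 217.391ms (1/2)
6. 1304.348ms @ 3 + 260.87ms (3/5)
7. 1565.217ms @ 18/5 + 260.87ms (3/5)
8. 1826.087ms @ 21/5 + 260.87ms (3/5)
9. 2086.957ms @ 24/5 + 260.87ms (3/5)
10. 2347.826ms @ 27/5 + 260.87ms (3/5)
11. 2608.696ms @ 6 + 326.087ms (3/4)
12. 2934.783ms @ 27/4 + 326.087ms (3/4)
13. 3260.87ms @ 15/2 + 652.174ms (3/2)
14. 3913.043ms @ 9 + 652.174ms (3/2)
15. 4565.217ms @ 21/2 + 217.391ms (1/2)
16. 4782.609ms @ 11 + 217.391ms (1/2)
17. 5000.0ms @ 23/2 + 217.391ms (1/2)

note 16 onset = 11b = 4782.609ms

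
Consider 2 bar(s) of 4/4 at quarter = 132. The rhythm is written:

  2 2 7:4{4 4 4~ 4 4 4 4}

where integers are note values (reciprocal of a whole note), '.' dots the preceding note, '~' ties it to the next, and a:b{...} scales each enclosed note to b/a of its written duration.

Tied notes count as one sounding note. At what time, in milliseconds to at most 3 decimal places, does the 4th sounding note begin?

note 4 onset = 32/7b = 2077.922ms

1. 0.0ms @ 0 + 909.091ms (2)
2. 909.091ms @ 2 + 909.091ms (2)
3. 1818.182ms @ 4 + 259.74ms (4/7)
4. 2077.922ms @ 32/7 + 259.74ms (4/7)
5. 2337.662ms @ 36/7 + 519.481ms (8/7)
6. 2857.143ms @ 44/7 + 259.74ms (4/7)
7. 3116.883ms @ 48/7 + 259.74ms (4/7)
8. 3376.623ms @ 52/7 + 259.74ms (4/7)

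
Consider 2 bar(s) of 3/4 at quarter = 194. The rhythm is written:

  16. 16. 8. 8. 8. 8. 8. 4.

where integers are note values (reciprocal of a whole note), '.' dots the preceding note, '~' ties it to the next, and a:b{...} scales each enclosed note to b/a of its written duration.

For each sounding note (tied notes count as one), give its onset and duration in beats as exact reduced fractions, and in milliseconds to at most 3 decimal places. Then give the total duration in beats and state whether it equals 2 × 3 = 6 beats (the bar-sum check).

1) 0.0ms=0b +115.979ms=3/8b
2) 115.979ms=3/8b +115.979ms=3/8b
3) 231.959ms=3/4b +231.959ms=3/4b
4) 463.918ms=3/2b +231.959ms=3/4b
5) 695.876ms=9/4b +231.959ms=3/4b
6) 927.835ms=3b +231.959ms=3/4b
7) 1159.794ms=15/4b +231.959ms=3/4b
8) 1391.753ms=9/2b +463.918ms=3/2b
Σ=6b of 6 (194bpm 3/4) — PASS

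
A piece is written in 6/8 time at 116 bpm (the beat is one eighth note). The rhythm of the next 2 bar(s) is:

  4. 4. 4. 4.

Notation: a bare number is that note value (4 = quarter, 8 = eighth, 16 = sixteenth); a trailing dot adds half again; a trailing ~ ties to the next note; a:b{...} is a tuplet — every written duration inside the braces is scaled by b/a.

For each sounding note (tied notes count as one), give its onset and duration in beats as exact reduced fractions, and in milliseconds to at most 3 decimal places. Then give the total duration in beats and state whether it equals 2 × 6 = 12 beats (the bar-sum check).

1) 0.0ms=0b +1551.724ms=3b
2) 1551.724ms=3b +1551.724ms=3b
3) 3103.448ms=6b +1551.724ms=3b
4) 4655.172ms=9b +1551.724ms=3b
Σ=12b of 12 (116bpm 6/8) — PASS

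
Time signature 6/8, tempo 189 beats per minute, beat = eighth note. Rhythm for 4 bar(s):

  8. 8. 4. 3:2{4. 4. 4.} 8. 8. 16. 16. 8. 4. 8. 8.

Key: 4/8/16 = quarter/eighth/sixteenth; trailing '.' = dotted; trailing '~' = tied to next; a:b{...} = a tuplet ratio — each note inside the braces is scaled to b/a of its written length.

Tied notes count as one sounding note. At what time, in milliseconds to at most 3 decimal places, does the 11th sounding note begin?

note 11 onset = 33/2b = 5238.095ms

1. 0.0ms @ 0 + 476.19ms (3/2)
2. 476.19ms @ 3/2 + 476.19ms (3/2)
3. 952.381ms @ 3 + 952.381ms (3)
4. 1904.762ms @ 6 + 634.921ms (2)
5. 2539.683ms @ 8 + 634.921ms (2)
6. 3174.603ms @ 10 + 634.921ms (2)
7. 3809.524ms @ 12 + 476.19ms (3/2)
8. 4285.714ms @ 27/2 + 476.19ms (3/2)
9. 4761.905ms @ 15 + 238.095ms (3/4)
10. 5000.0ms @ 63/4 + 238.095ms (3/4)
11. 5238.095ms @ 33/2 + 476.19ms (3/2)
12. 5714.286ms @ 18 + 952.381ms (3)
13. 6666.667ms @ 21 + 476.19ms (3/2)
14. 7142.857ms @ 45/2 + 476.19ms (3/2)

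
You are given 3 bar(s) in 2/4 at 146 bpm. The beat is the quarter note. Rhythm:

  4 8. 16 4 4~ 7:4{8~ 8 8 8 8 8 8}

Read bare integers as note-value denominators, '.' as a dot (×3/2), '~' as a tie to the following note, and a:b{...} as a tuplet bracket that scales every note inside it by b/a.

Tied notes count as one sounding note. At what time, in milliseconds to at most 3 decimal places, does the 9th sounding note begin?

1. 0.0ms @ 0 + 410.959ms (1)
2. 410.959ms @ 1 + 308.219ms (3/4)
3. 719.178ms @ 7/4 + 102.74ms (1/4)
4. 821.918ms @ 2 + 410.959ms (1)
5. 1232.877ms @ 3 + 645.793ms (11/7)
6. 1878.669ms @ 32/7 + 117.417ms (2/7)
7. 1996.086ms @ 34/7 + 117.417ms (2/7)
8. 2113.503ms @ 36/7 + 117.417ms (2/7)
9. 2230.92ms @ 38/7 + 117.417ms (2/7)
10. 2348.337ms @ 40/7 + 117.417ms (2/7)

note 9 onset = 38/7b = 2230.92ms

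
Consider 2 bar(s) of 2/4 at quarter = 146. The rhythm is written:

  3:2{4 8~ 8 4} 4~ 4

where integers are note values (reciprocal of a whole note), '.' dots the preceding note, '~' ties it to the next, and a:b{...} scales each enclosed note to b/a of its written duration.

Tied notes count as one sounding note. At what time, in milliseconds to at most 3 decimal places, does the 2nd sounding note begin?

note 2 onset = 2/3b = 273.973ms

1. 0.0ms @ 0 + 273.973ms (2/3)
2. 273.973ms @ 2/3 + 273.973ms (2/3)
3. 547.945ms @ 4/3 + 273.973ms (2/3)
4. 821.918ms @ 2 + 821.918ms (2)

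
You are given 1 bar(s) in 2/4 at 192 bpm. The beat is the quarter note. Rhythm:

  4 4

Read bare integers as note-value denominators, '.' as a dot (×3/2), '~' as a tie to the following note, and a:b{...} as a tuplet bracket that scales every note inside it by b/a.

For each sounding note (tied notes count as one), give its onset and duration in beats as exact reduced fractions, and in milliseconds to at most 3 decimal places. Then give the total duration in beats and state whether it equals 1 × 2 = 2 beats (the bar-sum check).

1) 0.0ms=0b +312.5ms=1b
2) 312.5ms=1b +312.5ms=1b
Σ=2b of 2 (192bpm 2/4) — PASS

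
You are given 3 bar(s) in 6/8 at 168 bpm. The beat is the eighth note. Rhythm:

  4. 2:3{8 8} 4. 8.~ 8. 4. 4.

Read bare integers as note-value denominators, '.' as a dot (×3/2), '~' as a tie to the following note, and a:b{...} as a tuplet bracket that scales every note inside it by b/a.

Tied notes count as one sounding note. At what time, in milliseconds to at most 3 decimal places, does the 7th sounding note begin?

note 7 onset = 15b = 5357.143ms

1. 0.0ms @ 0 + 1071.429ms (3)
2. 1071.429ms @ 3 + 535.714ms (3/2)
3. 1607.143ms @ 9/2 + 535.714ms (3/2)
4. 2142.857ms @ 6 + 1071.429ms (3)
5. 3214.286ms @ 9 + 1071.429ms (3)
6. 4285.714ms @ 12 + 1071.429ms (3)
7. 5357.143ms @ 15 + 1071.429ms (3)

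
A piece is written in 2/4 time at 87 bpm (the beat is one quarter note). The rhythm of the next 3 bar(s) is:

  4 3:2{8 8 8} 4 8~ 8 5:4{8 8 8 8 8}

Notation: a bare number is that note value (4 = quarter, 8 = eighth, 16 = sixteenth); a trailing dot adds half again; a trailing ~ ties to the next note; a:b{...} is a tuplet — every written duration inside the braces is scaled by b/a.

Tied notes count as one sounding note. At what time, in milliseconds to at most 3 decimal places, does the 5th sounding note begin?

note 5 onset = 2b = 1379.31ms

1. 0.0ms @ 0 + 689.655ms (1)
2. 689.655ms @ 1 + 229.885ms (1/3)
3. 919.54ms @ 4/3 + 229.885ms (1/3)
4. 1149.425ms @ 5/3 + 229.885ms (1/3)
5. 1379.31ms @ 2 + 689.655ms (1)
6. 2068.966ms @ 3 + 689.655ms (1)
7. 2758.621ms @ 4 + 275.862ms (2/5)
8. 3034.483ms @ 22/5 + 275.862ms (2/5)
9. 3310.345ms @ 24/5 + 275.862ms (2/5)
10. 3586.207ms @ 26/5 + 275.862ms (2/5)
11. 3862.069ms @ 28/5 + 275.862ms (2/5)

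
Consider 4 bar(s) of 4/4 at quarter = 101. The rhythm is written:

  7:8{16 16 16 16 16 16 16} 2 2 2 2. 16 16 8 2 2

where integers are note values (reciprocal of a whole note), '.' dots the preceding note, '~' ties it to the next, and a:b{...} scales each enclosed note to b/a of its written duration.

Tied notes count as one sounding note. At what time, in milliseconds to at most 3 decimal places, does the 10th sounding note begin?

1. 0.0ms @ 0 + 169.731ms (2/7)
2. 169.731ms @ 2/7 + 169.731ms (2/7)
3. 339.463ms @ 4/7 + 169.731ms (2/7)
4. 509.194ms @ 6/7 + 169.731ms (2/7)
5. 678.925ms @ 8/7 + 169.731ms (2/7)
6. 848.656ms @ 10/7 + 169.731ms (2/7)
7. 1018.388ms @ 12/7 + 169.731ms (2/7)
8. 1188.119ms @ 2 + 1188.119ms (2)
9. 2376.238ms @ 4 + 1188.119ms (2)
10. 3564.356ms @ 6 + 1188.119ms (2)
11. 4752.475ms @ 8 + 1782.178ms (3)
12. 6534.653ms @ 11 + 148.515ms (1/4)
13. 6683.168ms @ 45/4 + 148.515ms (1/4)
14. 6831.683ms @ 23/2 + 297.03ms (1/2)
15. 7128.713ms @ 12 + 1188.119ms (2)
16. 8316.832ms @ 14 + 1188.119ms (2)

note 10 onset = 6b = 3564.356ms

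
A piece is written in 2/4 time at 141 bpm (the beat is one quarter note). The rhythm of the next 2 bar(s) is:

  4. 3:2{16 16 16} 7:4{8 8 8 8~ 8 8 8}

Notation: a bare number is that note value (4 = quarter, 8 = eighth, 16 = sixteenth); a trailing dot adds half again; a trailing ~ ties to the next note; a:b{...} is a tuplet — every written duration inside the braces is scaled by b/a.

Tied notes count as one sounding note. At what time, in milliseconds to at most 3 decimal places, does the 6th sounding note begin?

1. 0.0ms @ 0 + 638.298ms (3/2)
2. 638.298ms @ 3/2 + 70.922ms (1/6)
3. 709.22ms @ 5/3 + 70.922ms (1/6)
4. 780.142ms @ 11/6 + 70.922ms (1/6)
5. 851.064ms @ 2 + 121.581ms (2/7)
6. 972.644ms @ 16/7 + 121.581ms (2/7)
7. 1094.225ms @ 18/7 + 121.581ms (2/7)
8. 1215.805ms @ 20/7 + 243.161ms (4/7)
9. 1458.967ms @ 24/7 + 121.581ms (2/7)
10. 1580.547ms @ 26/7 + 121.581ms (2/7)

note 6 onset = 16/7b = 972.644ms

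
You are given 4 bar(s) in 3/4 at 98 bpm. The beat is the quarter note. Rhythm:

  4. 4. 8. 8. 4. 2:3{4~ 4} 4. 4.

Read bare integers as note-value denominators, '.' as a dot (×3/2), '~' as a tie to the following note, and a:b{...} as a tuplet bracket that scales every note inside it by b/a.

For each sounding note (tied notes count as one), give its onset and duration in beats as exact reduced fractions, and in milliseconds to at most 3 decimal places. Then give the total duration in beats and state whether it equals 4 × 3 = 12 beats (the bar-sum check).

1) 0.0ms=0b +918.367ms=3/2b
2) 918.367ms=3/2b +918.367ms=3/2b
3) 1836.735ms=3b +459.184ms=3/4b
4) 2295.918ms=15/4b +459.184ms=3/4b
5) 2755.102ms=9/2b +918.367ms=3/2b
6) 3673.469ms=6b +1836.735ms=3b
7) 5510.204ms=9b +918.367ms=3/2b
8) 6428.571ms=21/2b +918.367ms=3/2b
Σ=12b of 12 (98bpm 3/4) — PASS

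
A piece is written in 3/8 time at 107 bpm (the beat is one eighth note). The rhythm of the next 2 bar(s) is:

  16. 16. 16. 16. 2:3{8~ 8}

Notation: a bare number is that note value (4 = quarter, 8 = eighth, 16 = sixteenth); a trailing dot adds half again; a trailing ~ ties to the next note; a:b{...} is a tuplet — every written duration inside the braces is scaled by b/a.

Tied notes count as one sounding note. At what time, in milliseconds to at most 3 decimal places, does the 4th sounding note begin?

note 4 onset = 9/4b = 1261.682ms

1. 0.0ms @ 0 + 420.561ms (3/4)
2. 420.561ms @ 3/4 + 420.561ms (3/4)
3. 841.121ms @ 3/2 + 420.561ms (3/4)
4. 1261.682ms @ 9/4 + 420.561ms (3/4)
5. 1682.243ms @ 3 + 1682.243ms (3)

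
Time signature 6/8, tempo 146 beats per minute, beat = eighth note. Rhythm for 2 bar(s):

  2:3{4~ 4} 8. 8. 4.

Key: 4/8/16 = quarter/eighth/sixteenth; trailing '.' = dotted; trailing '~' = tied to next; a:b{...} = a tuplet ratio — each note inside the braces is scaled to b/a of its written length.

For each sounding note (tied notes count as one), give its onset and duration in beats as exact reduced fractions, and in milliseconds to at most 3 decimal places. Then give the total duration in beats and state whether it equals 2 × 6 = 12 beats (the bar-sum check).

1) 0.0ms=0b +2465.753ms=6b
2) 2465.753ms=6b +616.438ms=3/2b
3) 3082.192ms=15/2b +616.438ms=3/2b
4) 3698.63ms=9b +1232.877ms=3b
Σ=12b of 12 (146bpm 6/8) — PASS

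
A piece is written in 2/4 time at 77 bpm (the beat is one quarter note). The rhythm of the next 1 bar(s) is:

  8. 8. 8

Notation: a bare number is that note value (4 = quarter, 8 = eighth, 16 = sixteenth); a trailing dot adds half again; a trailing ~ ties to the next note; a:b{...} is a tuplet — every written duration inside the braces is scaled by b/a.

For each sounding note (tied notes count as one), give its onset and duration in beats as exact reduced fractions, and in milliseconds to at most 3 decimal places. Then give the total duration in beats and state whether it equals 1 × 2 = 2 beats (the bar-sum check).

1) 0.0ms=0b +584.416ms=3/4b
2) 584.416ms=3/4b +584.416ms=3/4b
3) 1168.831ms=3/2b +389.61ms=1/2b
Σ=2b of 2 (77bpm 2/4) — PASS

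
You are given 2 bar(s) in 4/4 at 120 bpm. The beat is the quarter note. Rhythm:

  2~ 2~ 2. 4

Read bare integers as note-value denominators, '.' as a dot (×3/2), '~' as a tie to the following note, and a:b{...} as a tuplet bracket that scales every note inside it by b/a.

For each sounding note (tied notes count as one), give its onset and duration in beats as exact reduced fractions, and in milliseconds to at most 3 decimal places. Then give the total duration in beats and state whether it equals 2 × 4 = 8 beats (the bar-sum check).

1) 0.0ms=0b +3500.0ms=7b
2) 3500.0ms=7b +500.0ms=1b
Σ=8b of 8 (120bpm 4/4) — PASS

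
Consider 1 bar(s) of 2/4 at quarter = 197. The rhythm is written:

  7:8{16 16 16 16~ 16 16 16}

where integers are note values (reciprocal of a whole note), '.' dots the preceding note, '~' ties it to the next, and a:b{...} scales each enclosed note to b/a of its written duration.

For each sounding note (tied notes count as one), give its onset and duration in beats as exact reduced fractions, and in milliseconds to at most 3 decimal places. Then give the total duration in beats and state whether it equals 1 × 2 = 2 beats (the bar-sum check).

1) 0.0ms=0b +87.02ms=2/7b
2) 87.02ms=2/7b +87.02ms=2/7b
3) 174.039ms=4/7b +87.02ms=2/7b
4) 261.059ms=6/7b +174.039ms=4/7b
5) 435.098ms=10/7b +87.02ms=2/7b
6) 522.117ms=12/7b +87.02ms=2/7b
Σ=2b of 2 (197bpm 2/4) — PASS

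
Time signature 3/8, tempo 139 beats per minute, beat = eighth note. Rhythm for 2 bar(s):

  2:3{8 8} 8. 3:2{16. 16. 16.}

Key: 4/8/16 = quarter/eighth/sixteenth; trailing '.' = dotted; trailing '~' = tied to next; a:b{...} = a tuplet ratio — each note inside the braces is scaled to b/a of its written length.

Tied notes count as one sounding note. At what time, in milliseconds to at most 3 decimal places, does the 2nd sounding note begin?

1. 0.0ms @ 0 + 647.482ms (3/2)
2. 647.482ms @ 3/2 + 647.482ms (3/2)
3. 1294.964ms @ 3 + 647.482ms (3/2)
4. 1942.446ms @ 9/2 + 215.827ms (1/2)
5. 2158.273ms @ 5 + 215.827ms (1/2)
6. 2374.101ms @ 11/2 + 215.827ms (1/2)

note 2 onset = 3/2b = 647.482ms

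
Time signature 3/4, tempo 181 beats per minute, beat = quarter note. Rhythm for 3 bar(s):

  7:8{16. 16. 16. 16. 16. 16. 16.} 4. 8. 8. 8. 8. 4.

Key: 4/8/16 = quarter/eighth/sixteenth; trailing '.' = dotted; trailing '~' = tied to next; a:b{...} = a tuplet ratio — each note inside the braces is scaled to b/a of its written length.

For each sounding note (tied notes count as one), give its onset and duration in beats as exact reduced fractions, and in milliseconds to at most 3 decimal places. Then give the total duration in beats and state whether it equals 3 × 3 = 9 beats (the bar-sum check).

1) 0.0ms=0b +142.068ms=3/7b
2) 142.068ms=3/7b +142.068ms=3/7b
3) 284.136ms=6/7b +142.068ms=3/7b
4) 426.204ms=9/7b +142.068ms=3/7b
5) 568.272ms=12/7b +142.068ms=3/7b
6) 710.339ms=15/7b +142.068ms=3/7b
7) 852.407ms=18/7b +142.068ms=3/7b
8) 994.475ms=3b +497.238ms=3/2b
9) 1491.713ms=9/2b +248.619ms=3/4b
10) 1740.331ms=21/4b +248.619ms=3/4b
11) 1988.95ms=6b +248.619ms=3/4b
12) 2237.569ms=27/4b +248.619ms=3/4b
13) 2486.188ms=15/2b +497.238ms=3/2b
Σ=9b of 9 (181bpm 3/4) — PASS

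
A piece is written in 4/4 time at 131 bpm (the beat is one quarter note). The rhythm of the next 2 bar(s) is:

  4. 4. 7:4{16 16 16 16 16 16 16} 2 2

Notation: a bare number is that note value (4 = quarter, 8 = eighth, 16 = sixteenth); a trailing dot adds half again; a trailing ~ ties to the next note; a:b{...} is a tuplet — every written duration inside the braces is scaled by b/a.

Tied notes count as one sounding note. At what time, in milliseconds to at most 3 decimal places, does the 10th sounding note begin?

note 10 onset = 4b = 1832.061ms

1. 0.0ms @ 0 + 687.023ms (3/2)
2. 687.023ms @ 3/2 + 687.023ms (3/2)
3. 1374.046ms @ 3 + 65.431ms (1/7)
4. 1439.477ms @ 22/7 + 65.431ms (1/7)
5. 1504.907ms @ 23/7 + 65.431ms (1/7)
6. 1570.338ms @ 24/7 + 65.431ms (1/7)
7. 1635.769ms @ 25/7 + 65.431ms (1/7)
8. 1701.2ms @ 26/7 + 65.431ms (1/7)
9. 1766.63ms @ 27/7 + 65.431ms (1/7)
10. 1832.061ms @ 4 + 916.031ms (2)
11. 2748.092ms @ 6 + 916.031ms (2)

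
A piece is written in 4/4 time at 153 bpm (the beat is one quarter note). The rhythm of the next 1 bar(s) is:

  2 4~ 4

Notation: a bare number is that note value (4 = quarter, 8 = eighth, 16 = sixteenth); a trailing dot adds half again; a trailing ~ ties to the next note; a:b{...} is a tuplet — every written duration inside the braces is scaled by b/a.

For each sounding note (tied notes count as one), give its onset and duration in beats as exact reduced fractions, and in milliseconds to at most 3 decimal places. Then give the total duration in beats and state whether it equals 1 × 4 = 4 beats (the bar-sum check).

1) 0.0ms=0b +784.314ms=2b
2) 784.314ms=2b +784.314ms=2b
Σ=4b of 4 (153bpm 4/4) — PASS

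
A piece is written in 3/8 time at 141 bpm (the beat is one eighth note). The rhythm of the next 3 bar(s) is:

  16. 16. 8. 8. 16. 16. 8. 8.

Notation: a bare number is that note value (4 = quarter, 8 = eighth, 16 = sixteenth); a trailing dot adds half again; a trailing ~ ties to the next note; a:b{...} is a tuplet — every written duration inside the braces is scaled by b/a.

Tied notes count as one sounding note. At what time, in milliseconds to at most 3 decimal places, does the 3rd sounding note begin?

1. 0.0ms @ 0 + 319.149ms (3/4)
2. 319.149ms @ 3/4 + 319.149ms (3/4)
3. 638.298ms @ 3/2 + 638.298ms (3/2)
4. 1276.596ms @ 3 + 638.298ms (3/2)
5. 1914.894ms @ 9/2 + 319.149ms (3/4)
6. 2234.043ms @ 21/4 + 319.149ms (3/4)
7. 2553.191ms @ 6 + 638.298ms (3/2)
8. 3191.489ms @ 15/2 + 638.298ms (3/2)

note 3 onset = 3/2b = 638.298ms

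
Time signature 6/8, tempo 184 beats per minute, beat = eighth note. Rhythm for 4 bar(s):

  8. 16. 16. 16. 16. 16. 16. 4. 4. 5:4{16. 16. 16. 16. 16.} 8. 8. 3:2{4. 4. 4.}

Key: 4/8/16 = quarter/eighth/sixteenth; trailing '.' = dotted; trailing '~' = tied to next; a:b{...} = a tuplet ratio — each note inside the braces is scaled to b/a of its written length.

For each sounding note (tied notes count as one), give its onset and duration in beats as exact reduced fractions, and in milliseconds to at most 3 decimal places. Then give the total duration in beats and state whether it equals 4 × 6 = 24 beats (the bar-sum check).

1) 0.0ms=0b +489.13ms=3/2b
2) 489.13ms=3/2b +244.565ms=3/4b
3) 733.696ms=9/4b +244.565ms=3/4b
4) 978.261ms=3b +244.565ms=3/4b
5) 1222.826ms=15/4b +244.565ms=3/4b
6) 1467.391ms=9/2b +244.565ms=3/4b
7) 1711.957ms=21/4b +244.565ms=3/4b
8) 1956.522ms=6b +978.261ms=3b
9) 2934.783ms=9b +978.261ms=3b
10) 3913.043ms=12b +195.652ms=3/5b
11) 4108.696ms=63/5b +195.652ms=3/5b
12) 4304.348ms=66/5b +195.652ms=3/5b
13) 4500.0ms=69/5b +195.652ms=3/5b
14) 4695.652ms=72/5b +195.652ms=3/5b
15) 4891.304ms=15b +489.13ms=3/2b
16) 5380.435ms=33/2b +489.13ms=3/2b
17) 5869.565ms=18b +652.174ms=2b
18) 6521.739ms=20b +652.174ms=2b
19) 7173.913ms=22b +652.174ms=2b
Σ=24b of 24 (184bpm 6/8) — PASS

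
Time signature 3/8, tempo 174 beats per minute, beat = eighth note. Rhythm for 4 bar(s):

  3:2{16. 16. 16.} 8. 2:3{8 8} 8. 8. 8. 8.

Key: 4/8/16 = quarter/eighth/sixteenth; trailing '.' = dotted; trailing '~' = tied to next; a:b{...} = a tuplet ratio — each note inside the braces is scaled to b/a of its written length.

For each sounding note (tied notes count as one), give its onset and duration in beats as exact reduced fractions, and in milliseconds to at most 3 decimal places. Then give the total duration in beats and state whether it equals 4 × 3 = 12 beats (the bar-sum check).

1) 0.0ms=0b +172.414ms=1/2b
2) 172.414ms=1/2b +172.414ms=1/2b
3) 344.828ms=1b +172.414ms=1/2b
4) 517.241ms=3/2b +517.241ms=3/2b
5) 1034.483ms=3b +517.241ms=3/2b
6) 1551.724ms=9/2b +517.241ms=3/2b
7) 2068.966ms=6b +517.241ms=3/2b
8) 2586.207ms=15/2b +517.241ms=3/2b
9) 3103.448ms=9b +517.241ms=3/2b
10) 3620.69ms=21/2b +517.241ms=3/2b
Σ=12b of 12 (174bpm 3/8) — PASS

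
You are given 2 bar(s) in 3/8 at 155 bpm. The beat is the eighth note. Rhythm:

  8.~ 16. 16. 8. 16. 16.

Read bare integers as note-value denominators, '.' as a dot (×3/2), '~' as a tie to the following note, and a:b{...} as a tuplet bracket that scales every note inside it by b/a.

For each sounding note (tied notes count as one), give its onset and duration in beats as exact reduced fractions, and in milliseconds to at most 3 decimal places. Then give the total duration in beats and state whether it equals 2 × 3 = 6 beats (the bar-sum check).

1) 0.0ms=0b +870.968ms=9/4b
2) 870.968ms=9/4b +290.323ms=3/4b
3) 1161.29ms=3b +580.645ms=3/2b
4) 1741.935ms=9/2b +290.323ms=3/4b
5) 2032.258ms=21/4b +290.323ms=3/4b
Σ=6b of 6 (155bpm 3/8) — PASS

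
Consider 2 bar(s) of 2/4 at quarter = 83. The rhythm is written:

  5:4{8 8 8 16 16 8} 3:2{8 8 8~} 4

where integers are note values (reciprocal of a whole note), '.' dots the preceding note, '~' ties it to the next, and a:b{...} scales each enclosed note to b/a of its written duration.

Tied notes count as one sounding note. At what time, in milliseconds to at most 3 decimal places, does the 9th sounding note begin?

1. 0.0ms @ 0 + 289.157ms (2/5)
2. 289.157ms @ 2/5 + 289.157ms (2/5)
3. 578.313ms @ 4/5 + 289.157ms (2/5)
4. 867.47ms @ 6/5 + 144.578ms (1/5)
5. 1012.048ms @ 7/5 + 144.578ms (1/5)
6. 1156.627ms @ 8/5 + 289.157ms (2/5)
7. 1445.783ms @ 2 + 240.964ms (1/3)
8. 1686.747ms @ 7/3 + 240.964ms (1/3)
9. 1927.711ms @ 8/3 + 963.855ms (4/3)

note 9 onset = 8/3b = 1927.711ms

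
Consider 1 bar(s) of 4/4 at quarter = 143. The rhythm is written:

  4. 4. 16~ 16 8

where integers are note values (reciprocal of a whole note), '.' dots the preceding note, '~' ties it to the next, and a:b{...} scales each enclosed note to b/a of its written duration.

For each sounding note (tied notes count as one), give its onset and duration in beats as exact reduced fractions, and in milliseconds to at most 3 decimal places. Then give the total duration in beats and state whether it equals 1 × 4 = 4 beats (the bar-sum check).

1) 0.0ms=0b +629.371ms=3/2b
2) 629.371ms=3/2b +629.371ms=3/2b
3) 1258.741ms=3b +209.79ms=1/2b
4) 1468.531ms=7/2b +209.79ms=1/2b
Σ=4b of 4 (143bpm 4/4) — PASS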